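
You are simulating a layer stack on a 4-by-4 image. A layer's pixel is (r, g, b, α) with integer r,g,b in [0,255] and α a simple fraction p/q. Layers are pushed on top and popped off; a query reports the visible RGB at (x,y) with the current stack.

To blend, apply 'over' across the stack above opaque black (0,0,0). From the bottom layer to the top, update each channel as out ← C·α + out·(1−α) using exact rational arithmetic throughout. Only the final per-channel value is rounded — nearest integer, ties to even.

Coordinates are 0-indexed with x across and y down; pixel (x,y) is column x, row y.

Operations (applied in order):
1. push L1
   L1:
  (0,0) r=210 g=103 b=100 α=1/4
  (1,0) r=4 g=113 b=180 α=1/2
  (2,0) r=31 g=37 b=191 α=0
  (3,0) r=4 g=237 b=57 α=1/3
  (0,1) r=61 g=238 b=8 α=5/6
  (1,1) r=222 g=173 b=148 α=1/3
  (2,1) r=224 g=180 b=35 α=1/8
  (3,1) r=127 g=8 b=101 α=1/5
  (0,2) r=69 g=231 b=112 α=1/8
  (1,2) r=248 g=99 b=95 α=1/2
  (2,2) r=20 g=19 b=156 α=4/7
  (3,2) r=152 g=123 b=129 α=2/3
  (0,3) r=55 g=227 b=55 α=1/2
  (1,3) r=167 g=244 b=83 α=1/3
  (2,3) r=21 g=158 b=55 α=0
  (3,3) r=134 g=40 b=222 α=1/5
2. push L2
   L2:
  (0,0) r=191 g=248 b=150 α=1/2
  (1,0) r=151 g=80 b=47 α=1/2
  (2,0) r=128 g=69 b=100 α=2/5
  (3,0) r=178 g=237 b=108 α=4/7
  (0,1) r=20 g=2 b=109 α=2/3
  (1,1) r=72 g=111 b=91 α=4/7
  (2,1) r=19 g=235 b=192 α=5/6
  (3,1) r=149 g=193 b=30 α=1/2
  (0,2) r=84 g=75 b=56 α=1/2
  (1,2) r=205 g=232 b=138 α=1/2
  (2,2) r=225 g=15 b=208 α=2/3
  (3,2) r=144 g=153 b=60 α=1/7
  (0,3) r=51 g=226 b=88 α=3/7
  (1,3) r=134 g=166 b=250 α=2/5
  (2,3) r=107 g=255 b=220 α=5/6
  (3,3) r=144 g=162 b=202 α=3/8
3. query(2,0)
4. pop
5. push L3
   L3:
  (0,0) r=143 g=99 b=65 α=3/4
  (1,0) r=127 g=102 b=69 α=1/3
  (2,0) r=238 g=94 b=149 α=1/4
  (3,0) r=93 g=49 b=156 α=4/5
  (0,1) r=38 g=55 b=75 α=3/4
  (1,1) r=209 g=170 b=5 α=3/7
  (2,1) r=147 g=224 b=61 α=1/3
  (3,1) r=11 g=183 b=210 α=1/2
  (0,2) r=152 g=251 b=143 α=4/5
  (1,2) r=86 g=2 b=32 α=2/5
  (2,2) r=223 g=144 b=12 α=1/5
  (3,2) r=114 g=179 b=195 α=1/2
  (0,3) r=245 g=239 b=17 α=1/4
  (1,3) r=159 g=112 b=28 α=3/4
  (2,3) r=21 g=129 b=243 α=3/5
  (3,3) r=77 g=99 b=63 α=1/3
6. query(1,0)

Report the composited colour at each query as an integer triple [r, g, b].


query (2,0) [L1,L2] — begin 0,0,0
after L1 α=0: [0, 0, 0]
after L2 α=2/5: [256/5, 138/5, 40]
→ [51, 28, 40]

query (1,0) [L1,L3] — begin 0,0,0
+L1 (α=1/2) → [2, 113/2, 90]
+L3 (α=1/3) → [131/3, 215/3, 83]
= [44, 72, 83]


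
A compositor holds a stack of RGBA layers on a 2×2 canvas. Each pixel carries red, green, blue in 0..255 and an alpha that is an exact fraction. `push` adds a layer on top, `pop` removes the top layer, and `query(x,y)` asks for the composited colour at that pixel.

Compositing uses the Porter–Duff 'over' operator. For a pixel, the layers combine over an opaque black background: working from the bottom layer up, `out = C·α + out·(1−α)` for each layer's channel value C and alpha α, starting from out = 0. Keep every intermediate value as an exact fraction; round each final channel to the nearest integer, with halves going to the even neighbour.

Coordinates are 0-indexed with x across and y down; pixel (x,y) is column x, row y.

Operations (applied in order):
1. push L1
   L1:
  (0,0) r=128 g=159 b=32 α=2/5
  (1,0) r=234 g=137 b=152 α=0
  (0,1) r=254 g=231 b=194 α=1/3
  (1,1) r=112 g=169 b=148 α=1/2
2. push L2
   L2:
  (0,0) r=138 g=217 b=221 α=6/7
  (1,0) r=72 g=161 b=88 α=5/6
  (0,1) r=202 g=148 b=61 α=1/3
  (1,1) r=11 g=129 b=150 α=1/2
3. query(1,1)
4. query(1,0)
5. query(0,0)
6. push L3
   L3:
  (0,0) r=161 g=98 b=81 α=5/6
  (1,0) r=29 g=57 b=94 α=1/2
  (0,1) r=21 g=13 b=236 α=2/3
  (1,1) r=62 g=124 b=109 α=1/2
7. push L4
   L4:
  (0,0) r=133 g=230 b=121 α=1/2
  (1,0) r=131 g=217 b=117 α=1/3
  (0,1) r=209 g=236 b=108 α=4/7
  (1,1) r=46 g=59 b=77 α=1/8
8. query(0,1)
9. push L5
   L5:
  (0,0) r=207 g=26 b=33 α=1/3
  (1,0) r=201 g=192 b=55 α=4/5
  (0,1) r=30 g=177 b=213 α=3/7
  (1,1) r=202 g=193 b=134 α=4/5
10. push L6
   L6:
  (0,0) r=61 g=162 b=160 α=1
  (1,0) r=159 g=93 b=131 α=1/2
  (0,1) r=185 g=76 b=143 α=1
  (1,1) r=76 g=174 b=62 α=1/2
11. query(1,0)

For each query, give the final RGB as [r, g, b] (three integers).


at x=1,y=1 over L1,L2:
L1 α=1/2: [56, 169/2, 74]
L2 α=1/2: [67/2, 427/4, 112]
rounded: [34, 107, 112]

at x=1,y=0 over L1,L2:
+L1 (α=0) → [0, 0, 0]
+L2 (α=5/6) → [60, 805/6, 220/3]
= [60, 134, 73]

at x=0,y=0 over L1,L2:
+L1 (α=2/5) → [256/5, 318/5, 64/5]
+L2 (α=6/7) → [628/5, 6828/35, 6694/35]
→ [126, 195, 191]

query (0,1) [L1,L2,L3,L4] — begin 0,0,0
after L1 α=1/3: [254/3, 77, 194/3]
after L2 α=1/3: [1114/9, 302/3, 571/9]
after L3 α=2/3: [1492/27, 380/9, 4819/27]
after L4 α=4/7: [1288/9, 3212/21, 8707/63]
→ [143, 153, 138]

query (1,0) [L1,L2,L3,L4,L5,L6] — begin 0,0,0
after L1 α=0: [0, 0, 0]
after L2 α=5/6: [60, 805/6, 220/3]
after L3 α=1/2: [89/2, 1147/12, 251/3]
after L4 α=1/3: [220/3, 2449/18, 853/9]
after L5 α=4/5: [2632/15, 16273/90, 2833/45]
after L6 α=1/2: [5017/30, 24643/180, 4364/45]
→ [167, 137, 97]


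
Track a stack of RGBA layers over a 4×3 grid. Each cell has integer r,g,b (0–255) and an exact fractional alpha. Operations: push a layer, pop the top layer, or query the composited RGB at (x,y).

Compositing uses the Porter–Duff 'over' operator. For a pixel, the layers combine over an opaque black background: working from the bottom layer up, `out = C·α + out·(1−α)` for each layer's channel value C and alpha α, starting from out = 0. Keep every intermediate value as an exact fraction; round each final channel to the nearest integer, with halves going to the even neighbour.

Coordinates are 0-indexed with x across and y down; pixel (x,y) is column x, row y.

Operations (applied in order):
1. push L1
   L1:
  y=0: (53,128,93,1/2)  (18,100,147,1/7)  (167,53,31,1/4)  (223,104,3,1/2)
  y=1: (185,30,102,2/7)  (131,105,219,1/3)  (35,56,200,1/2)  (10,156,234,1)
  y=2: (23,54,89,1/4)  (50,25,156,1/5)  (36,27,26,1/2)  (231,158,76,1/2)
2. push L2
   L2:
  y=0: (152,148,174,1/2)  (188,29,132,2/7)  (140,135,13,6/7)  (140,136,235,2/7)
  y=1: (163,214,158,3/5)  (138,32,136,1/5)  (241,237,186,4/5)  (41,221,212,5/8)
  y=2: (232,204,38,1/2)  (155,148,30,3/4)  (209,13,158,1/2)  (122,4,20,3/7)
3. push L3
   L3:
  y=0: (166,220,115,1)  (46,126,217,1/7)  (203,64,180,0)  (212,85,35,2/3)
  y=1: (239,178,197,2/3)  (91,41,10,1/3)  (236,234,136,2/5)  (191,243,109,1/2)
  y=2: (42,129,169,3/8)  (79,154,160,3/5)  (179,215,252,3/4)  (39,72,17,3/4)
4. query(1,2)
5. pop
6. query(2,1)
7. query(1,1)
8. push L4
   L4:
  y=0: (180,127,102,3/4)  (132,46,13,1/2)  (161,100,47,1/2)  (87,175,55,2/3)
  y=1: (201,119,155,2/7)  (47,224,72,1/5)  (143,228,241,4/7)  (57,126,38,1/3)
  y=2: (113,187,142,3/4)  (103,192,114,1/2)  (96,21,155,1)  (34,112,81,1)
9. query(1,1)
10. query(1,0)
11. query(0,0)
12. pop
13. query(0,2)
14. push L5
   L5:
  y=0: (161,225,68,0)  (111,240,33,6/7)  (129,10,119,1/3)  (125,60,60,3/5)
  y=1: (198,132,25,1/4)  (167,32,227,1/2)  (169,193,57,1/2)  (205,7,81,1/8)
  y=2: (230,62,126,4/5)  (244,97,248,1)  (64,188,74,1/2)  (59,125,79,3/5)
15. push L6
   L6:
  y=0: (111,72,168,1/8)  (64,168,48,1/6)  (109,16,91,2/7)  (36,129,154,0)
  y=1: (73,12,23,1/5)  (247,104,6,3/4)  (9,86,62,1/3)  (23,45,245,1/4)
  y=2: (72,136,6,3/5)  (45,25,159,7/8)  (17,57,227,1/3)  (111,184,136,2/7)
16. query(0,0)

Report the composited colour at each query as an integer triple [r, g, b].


query (1,2) [L1,L2,L3] — begin 0,0,0
+L1 (α=1/5) → [10, 5, 156/5]
+L2 (α=3/4) → [475/4, 449/4, 303/10]
+L3 (α=3/5) → [949/10, 1373/10, 2703/25]
rounded: [95, 137, 108]

query (2,1) [L1,L2] — begin 0,0,0
after L1 α=1/2: [35/2, 28, 100]
after L2 α=4/5: [1963/10, 976/5, 844/5]
= [196, 195, 169]

at x=1,y=1 over L1,L2:
L1 α=1/3: [131/3, 35, 73]
L2 α=1/5: [938/15, 172/5, 428/5]
→ [63, 34, 86]

query (1,1) [L1,L2,L4] — begin 0,0,0
+L1 (α=1/3) → [131/3, 35, 73]
+L2 (α=1/5) → [938/15, 172/5, 428/5]
+L4 (α=1/5) → [4457/75, 1808/25, 2072/25]
→ [59, 72, 83]

query (1,0) [L1,L2,L4] — begin 0,0,0
after L1 α=1/7: [18/7, 100/7, 21]
after L2 α=2/7: [2722/49, 906/49, 369/7]
after L4 α=1/2: [4595/49, 1580/49, 230/7]
= [94, 32, 33]

at x=0,y=0 over L1,L2,L4:
+L1 (α=1/2) → [53/2, 64, 93/2]
+L2 (α=1/2) → [357/4, 106, 441/4]
+L4 (α=3/4) → [2517/16, 487/4, 1665/16]
rounded: [157, 122, 104]

(0,2) stack=L1,L2; from [0,0,0]:
+L1 (α=1/4) → [23/4, 27/2, 89/4]
+L2 (α=1/2) → [951/8, 435/4, 241/8]
→ [119, 109, 30]

at x=0,y=0 over L1,L2,L5,L6:
after L1 α=1/2: [53/2, 64, 93/2]
after L2 α=1/2: [357/4, 106, 441/4]
after L5 α=0: [357/4, 106, 441/4]
after L6 α=1/8: [2943/32, 407/4, 3759/32]
rounded: [92, 102, 117]


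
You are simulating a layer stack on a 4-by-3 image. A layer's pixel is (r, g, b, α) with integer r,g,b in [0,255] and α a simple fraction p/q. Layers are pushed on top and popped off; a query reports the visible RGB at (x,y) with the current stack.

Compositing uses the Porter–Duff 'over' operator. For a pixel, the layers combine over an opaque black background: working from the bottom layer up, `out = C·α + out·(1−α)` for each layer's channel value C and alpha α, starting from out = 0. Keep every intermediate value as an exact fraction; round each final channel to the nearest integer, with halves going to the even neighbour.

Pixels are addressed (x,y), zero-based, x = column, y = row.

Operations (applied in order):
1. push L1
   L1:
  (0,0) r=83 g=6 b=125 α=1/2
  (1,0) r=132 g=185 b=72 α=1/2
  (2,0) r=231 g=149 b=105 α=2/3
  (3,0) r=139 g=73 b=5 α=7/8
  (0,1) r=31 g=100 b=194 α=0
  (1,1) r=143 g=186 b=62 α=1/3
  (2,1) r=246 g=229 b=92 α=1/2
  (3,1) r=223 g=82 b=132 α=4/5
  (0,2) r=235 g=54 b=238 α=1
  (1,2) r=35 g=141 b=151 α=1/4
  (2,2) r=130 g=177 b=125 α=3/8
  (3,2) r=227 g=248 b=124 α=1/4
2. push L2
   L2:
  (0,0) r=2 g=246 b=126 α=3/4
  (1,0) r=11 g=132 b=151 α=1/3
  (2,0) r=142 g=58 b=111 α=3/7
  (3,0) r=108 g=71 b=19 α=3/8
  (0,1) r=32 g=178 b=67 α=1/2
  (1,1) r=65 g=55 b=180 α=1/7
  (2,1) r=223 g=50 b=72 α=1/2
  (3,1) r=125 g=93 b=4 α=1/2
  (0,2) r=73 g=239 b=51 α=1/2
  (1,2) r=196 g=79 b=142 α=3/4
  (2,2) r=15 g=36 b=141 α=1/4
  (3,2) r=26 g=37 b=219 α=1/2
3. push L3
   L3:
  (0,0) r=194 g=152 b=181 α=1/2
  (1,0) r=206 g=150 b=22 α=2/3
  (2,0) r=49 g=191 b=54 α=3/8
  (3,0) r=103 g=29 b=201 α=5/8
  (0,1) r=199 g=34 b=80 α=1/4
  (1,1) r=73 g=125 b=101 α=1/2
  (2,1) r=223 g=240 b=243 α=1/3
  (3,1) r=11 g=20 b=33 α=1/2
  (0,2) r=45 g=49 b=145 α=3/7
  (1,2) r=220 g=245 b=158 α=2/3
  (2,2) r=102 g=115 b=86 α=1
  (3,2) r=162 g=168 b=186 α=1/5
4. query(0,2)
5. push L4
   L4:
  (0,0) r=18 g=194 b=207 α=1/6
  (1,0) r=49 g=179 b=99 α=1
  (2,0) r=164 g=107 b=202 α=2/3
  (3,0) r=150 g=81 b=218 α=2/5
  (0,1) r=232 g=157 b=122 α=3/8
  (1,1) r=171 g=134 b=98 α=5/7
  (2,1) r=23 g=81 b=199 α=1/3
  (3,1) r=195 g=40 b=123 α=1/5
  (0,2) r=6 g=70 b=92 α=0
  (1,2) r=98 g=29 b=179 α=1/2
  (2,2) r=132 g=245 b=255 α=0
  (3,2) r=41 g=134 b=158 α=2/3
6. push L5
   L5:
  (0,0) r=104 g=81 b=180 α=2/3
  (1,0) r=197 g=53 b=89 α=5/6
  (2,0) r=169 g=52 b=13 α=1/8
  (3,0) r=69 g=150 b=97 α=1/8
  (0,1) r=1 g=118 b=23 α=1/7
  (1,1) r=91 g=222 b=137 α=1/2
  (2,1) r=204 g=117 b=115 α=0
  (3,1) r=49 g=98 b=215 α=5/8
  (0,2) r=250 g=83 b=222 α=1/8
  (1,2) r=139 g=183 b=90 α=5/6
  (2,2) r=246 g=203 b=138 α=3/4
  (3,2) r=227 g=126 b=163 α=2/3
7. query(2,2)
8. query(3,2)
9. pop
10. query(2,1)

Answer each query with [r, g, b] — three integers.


at x=0,y=2 over L1,L2,L3:
L1 α=1: [235, 54, 238]
L2 α=1/2: [154, 293/2, 289/2]
L3 α=3/7: [751/7, 733/7, 1013/7]
= [107, 105, 145]

at x=2,y=2 over L1,L2,L3,L4,L5:
+L1 (α=3/8) → [195/4, 531/8, 375/8]
+L2 (α=1/4) → [645/16, 1881/32, 2253/32]
+L3 (α=1) → [102, 115, 86]
+L4 (α=0) → [102, 115, 86]
+L5 (α=3/4) → [210, 181, 125]
= [210, 181, 125]

(3,2) stack=L1,L2,L3,L4,L5; from [0,0,0]:
after L1 α=1/4: [227/4, 62, 31]
after L2 α=1/2: [331/8, 99/2, 125]
after L3 α=1/5: [131/2, 366/5, 686/5]
after L4 α=2/3: [295/6, 1706/15, 2266/15]
after L5 α=2/3: [3019/18, 5486/45, 7156/45]
→ [168, 122, 159]

query (2,1) [L1,L2,L3,L4] — begin 0,0,0
after L1 α=1/2: [123, 229/2, 46]
after L2 α=1/2: [173, 329/4, 59]
after L3 α=1/3: [569/3, 809/6, 361/3]
after L4 α=1/3: [1207/9, 1052/9, 1319/9]
rounded: [134, 117, 147]


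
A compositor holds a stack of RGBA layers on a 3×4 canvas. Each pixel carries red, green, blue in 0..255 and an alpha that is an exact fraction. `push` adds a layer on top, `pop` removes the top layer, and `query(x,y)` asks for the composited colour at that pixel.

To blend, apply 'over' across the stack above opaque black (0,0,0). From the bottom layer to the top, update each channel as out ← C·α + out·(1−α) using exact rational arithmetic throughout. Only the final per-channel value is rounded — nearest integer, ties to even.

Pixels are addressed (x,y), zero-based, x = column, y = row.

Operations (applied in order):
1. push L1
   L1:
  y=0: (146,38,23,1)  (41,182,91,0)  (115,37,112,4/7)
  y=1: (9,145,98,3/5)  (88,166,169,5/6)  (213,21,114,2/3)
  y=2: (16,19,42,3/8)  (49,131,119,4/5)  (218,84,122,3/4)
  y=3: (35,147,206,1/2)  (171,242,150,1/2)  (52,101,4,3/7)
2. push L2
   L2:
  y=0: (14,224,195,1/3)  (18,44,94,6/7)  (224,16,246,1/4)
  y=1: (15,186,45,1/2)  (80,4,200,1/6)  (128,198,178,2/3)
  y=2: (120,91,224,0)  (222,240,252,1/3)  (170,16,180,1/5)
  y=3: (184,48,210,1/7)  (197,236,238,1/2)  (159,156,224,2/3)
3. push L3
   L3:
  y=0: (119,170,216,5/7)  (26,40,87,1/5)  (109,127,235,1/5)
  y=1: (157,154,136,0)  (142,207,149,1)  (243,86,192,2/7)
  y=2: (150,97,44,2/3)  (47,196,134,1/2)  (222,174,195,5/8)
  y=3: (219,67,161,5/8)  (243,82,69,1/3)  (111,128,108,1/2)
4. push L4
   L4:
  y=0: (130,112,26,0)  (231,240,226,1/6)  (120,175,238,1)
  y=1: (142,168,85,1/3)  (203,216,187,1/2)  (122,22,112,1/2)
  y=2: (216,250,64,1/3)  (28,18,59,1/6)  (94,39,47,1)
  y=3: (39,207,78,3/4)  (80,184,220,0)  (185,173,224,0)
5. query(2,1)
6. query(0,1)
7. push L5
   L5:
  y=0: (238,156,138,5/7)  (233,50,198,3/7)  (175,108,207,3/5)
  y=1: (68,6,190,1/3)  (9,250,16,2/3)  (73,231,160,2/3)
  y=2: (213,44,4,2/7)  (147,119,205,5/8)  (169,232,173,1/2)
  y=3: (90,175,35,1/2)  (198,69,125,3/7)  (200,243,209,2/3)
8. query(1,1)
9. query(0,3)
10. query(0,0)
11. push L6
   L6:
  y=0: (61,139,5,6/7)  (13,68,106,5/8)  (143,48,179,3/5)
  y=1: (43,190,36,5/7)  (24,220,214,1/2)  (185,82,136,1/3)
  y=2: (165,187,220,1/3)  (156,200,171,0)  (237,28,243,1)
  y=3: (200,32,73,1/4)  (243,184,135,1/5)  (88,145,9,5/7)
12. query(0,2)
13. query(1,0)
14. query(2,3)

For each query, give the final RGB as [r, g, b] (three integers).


at x=2,y=1 over L1,L2,L3,L4:
+L1 (α=2/3) → [142, 14, 76]
+L2 (α=2/3) → [398/3, 410/3, 144]
+L3 (α=2/7) → [3448/21, 2566/21, 1104/7]
+L4 (α=1/2) → [3005/21, 1514/21, 944/7]
rounded: [143, 72, 135]

(0,1) stack=L1,L2,L3,L4; from [0,0,0]:
after L1 α=3/5: [27/5, 87, 294/5]
after L2 α=1/2: [51/5, 273/2, 519/10]
after L3 α=0: [51/5, 273/2, 519/10]
after L4 α=1/3: [812/15, 147, 944/15]
= [54, 147, 63]

(1,1) stack=L1,L2,L3,L4,L5; from [0,0,0]:
+L1 (α=5/6) → [220/3, 415/3, 845/6]
+L2 (α=1/6) → [670/9, 2087/18, 5425/36]
+L3 (α=1) → [142, 207, 149]
+L4 (α=1/2) → [345/2, 423/2, 168]
+L5 (α=2/3) → [127/2, 1423/6, 200/3]
→ [64, 237, 67]

(0,3) stack=L1,L2,L3,L4,L5; from [0,0,0]:
+L1 (α=1/2) → [35/2, 147/2, 103]
+L2 (α=1/7) → [289/7, 489/7, 828/7]
+L3 (α=5/8) → [2133/14, 953/14, 8119/56]
+L4 (α=3/4) → [3771/56, 9647/56, 21223/224]
+L5 (α=1/2) → [8811/112, 19447/112, 29063/448]
rounded: [79, 174, 65]

query (0,0) [L1,L2,L3,L4,L5] — begin 0,0,0
after L1 α=1: [146, 38, 23]
after L2 α=1/3: [102, 100, 241/3]
after L3 α=5/7: [799/7, 150, 3722/21]
after L4 α=0: [799/7, 150, 3722/21]
after L5 α=5/7: [9928/49, 1080/7, 21934/147]
= [203, 154, 149]

query (0,2) [L1,L2,L3,L4,L5,L6] — begin 0,0,0
after L1 α=3/8: [6, 57/8, 63/4]
after L2 α=0: [6, 57/8, 63/4]
after L3 α=2/3: [102, 1609/24, 415/12]
after L4 α=1/3: [140, 4609/36, 799/18]
after L5 α=2/7: [1126/7, 26213/252, 4139/126]
after L6 α=1/3: [3407/21, 49775/378, 17999/189]
→ [162, 132, 95]

query (1,0) [L1,L2,L3,L4,L5,L6] — begin 0,0,0
after L1 α=0: [0, 0, 0]
after L2 α=6/7: [108/7, 264/7, 564/7]
after L3 α=1/5: [614/35, 1336/35, 573/7]
after L4 α=1/6: [2231/42, 1508/21, 4447/42]
after L5 α=3/7: [19141/147, 9182/147, 21368/147]
after L6 α=5/8: [11163/196, 12921/196, 23669/196]
rounded: [57, 66, 121]

query (2,3) [L1,L2,L3,L4,L5,L6] — begin 0,0,0
+L1 (α=3/7) → [156/7, 303/7, 12/7]
+L2 (α=2/3) → [794/7, 829/7, 3148/21]
+L3 (α=1/2) → [1571/14, 1725/14, 2708/21]
+L4 (α=0) → [1571/14, 1725/14, 2708/21]
+L5 (α=2/3) → [7171/42, 2843/14, 11486/63]
+L6 (α=5/7) → [16411/147, 7918/49, 25807/441]
rounded: [112, 162, 59]


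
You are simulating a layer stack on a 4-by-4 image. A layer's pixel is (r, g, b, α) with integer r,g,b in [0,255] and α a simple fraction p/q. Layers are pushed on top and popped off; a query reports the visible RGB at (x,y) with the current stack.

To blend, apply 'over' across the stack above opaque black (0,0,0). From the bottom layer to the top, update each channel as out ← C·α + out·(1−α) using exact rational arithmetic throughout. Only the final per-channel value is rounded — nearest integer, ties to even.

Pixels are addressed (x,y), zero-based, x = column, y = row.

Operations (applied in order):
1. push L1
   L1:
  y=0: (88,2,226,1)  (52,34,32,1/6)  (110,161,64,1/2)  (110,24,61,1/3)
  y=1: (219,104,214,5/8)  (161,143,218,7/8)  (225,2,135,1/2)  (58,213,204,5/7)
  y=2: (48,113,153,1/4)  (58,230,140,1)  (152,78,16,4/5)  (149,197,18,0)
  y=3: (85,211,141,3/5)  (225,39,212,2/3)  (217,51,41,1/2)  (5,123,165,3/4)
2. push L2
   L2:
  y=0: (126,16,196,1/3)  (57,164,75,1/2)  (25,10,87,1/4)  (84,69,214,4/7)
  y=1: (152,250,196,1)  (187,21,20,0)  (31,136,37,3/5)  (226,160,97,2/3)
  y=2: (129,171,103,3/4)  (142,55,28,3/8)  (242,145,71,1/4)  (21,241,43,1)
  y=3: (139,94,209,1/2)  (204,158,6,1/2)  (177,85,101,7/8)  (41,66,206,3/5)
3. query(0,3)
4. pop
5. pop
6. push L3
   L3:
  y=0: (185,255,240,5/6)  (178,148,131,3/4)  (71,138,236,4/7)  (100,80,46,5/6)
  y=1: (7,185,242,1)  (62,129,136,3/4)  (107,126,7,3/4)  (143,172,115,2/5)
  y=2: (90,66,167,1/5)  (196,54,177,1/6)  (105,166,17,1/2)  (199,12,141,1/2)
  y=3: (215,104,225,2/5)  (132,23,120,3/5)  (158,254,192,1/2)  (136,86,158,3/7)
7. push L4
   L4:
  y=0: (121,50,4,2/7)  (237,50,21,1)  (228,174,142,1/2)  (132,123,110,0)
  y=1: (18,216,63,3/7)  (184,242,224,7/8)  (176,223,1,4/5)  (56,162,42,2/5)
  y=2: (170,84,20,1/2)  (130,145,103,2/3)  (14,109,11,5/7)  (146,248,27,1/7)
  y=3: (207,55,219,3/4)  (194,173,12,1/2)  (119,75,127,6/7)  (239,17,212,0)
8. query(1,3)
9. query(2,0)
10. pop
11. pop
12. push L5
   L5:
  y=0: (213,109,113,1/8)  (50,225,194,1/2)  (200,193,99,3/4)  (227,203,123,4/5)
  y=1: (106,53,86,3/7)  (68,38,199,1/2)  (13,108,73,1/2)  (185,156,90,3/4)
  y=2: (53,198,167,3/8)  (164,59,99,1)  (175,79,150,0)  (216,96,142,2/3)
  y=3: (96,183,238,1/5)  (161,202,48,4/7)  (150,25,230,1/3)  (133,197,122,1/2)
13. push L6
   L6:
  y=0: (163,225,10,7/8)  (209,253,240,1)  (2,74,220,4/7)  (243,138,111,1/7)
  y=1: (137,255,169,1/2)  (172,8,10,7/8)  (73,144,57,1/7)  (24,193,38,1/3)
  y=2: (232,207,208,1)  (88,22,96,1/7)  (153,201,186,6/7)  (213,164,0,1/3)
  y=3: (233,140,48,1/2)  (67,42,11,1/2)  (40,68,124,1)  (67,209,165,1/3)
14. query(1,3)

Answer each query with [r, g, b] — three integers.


(0,3) stack=L1,L2; from [0,0,0]:
after L1 α=3/5: [51, 633/5, 423/5]
after L2 α=1/2: [95, 1103/10, 734/5]
→ [95, 110, 147]

(1,3) stack=L3,L4; from [0,0,0]:
after L3 α=3/5: [396/5, 69/5, 72]
after L4 α=1/2: [683/5, 467/5, 42]
rounded: [137, 93, 42]

at x=2,y=0 over L3,L4:
+L3 (α=4/7) → [284/7, 552/7, 944/7]
+L4 (α=1/2) → [940/7, 885/7, 969/7]
rounded: [134, 126, 138]

at x=1,y=3 over L5,L6:
L5 α=4/7: [92, 808/7, 192/7]
L6 α=1/2: [159/2, 551/7, 269/14]
→ [80, 79, 19]


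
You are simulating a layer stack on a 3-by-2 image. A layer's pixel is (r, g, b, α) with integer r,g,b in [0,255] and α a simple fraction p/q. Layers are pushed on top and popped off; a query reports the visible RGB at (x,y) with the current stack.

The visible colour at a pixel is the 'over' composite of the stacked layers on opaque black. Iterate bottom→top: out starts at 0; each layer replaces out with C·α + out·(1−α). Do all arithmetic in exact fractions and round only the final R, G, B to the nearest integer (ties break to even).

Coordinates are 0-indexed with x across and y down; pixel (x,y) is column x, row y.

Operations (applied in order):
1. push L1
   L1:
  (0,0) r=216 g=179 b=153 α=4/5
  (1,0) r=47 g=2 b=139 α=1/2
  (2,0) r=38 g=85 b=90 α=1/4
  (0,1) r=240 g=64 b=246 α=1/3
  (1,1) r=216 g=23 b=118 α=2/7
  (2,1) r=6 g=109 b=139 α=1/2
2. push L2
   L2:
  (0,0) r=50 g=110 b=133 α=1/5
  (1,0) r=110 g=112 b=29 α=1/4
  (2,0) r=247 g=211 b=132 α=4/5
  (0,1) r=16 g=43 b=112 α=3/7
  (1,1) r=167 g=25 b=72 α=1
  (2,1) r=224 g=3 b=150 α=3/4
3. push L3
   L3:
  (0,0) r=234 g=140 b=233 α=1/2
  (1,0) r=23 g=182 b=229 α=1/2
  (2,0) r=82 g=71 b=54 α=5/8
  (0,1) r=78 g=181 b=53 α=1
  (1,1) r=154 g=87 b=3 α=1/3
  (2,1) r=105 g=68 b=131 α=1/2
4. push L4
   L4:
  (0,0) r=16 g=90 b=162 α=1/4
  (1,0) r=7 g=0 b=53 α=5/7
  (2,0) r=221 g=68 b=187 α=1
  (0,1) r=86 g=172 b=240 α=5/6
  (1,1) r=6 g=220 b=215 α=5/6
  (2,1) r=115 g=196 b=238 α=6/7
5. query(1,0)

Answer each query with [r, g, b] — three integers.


(1,0) stack=L1,L2,L3,L4; from [0,0,0]:
L1 α=1/2: [47/2, 1, 139/2]
L2 α=1/4: [361/8, 115/4, 475/8]
L3 α=1/2: [545/16, 843/8, 2307/16]
L4 α=5/7: [825/56, 843/28, 4427/56]
→ [15, 30, 79]


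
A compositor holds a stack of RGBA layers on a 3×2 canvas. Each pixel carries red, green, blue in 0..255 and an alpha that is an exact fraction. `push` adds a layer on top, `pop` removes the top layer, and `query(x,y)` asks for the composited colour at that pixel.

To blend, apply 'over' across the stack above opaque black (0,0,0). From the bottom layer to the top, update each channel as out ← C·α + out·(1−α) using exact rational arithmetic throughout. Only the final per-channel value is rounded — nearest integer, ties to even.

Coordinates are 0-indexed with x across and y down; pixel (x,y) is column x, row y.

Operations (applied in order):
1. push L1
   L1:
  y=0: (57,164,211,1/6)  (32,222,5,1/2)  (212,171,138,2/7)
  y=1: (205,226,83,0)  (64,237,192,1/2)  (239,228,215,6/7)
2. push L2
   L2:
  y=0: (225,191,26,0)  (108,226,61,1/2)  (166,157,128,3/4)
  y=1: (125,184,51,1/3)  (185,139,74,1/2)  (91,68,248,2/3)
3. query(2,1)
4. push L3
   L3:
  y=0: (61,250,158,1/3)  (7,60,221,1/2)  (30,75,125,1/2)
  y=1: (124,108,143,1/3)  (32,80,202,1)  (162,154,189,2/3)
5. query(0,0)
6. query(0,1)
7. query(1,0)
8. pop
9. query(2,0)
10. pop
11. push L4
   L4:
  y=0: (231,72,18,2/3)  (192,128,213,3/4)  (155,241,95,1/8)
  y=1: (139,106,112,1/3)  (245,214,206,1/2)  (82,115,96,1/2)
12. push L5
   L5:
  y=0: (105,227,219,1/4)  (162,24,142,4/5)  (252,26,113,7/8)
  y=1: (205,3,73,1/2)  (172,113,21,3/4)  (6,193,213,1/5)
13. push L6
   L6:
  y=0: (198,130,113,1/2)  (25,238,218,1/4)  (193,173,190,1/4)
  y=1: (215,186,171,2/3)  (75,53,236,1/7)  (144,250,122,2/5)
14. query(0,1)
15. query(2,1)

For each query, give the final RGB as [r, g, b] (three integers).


query (2,1) [L1,L2] — begin 0,0,0
after L1 α=6/7: [1434/7, 1368/7, 1290/7]
after L2 α=2/3: [2708/21, 2320/21, 4762/21]
= [129, 110, 227]

at x=0,y=0 over L1,L2,L3:
after L1 α=1/6: [19/2, 82/3, 211/6]
after L2 α=0: [19/2, 82/3, 211/6]
after L3 α=1/3: [80/3, 914/9, 685/9]
rounded: [27, 102, 76]

(0,1) stack=L1,L2,L3; from [0,0,0]:
+L1 (α=0) → [0, 0, 0]
+L2 (α=1/3) → [125/3, 184/3, 17]
+L3 (α=1/3) → [622/9, 692/9, 59]
= [69, 77, 59]

at x=1,y=0 over L1,L2,L3:
+L1 (α=1/2) → [16, 111, 5/2]
+L2 (α=1/2) → [62, 337/2, 127/4]
+L3 (α=1/2) → [69/2, 457/4, 1011/8]
rounded: [34, 114, 126]

(2,0) stack=L1,L2; from [0,0,0]:
L1 α=2/7: [424/7, 342/7, 276/7]
L2 α=3/4: [1955/14, 3639/28, 741/7]
= [140, 130, 106]

query (0,1) [L1,L4,L5,L6] — begin 0,0,0
after L1 α=0: [0, 0, 0]
after L4 α=1/3: [139/3, 106/3, 112/3]
after L5 α=1/2: [377/3, 115/6, 331/6]
after L6 α=2/3: [1667/9, 2347/18, 2383/18]
→ [185, 130, 132]

(2,1) stack=L1,L4,L5,L6; from [0,0,0]:
L1 α=6/7: [1434/7, 1368/7, 1290/7]
L4 α=1/2: [1004/7, 2173/14, 981/7]
L5 α=1/5: [4058/35, 5697/35, 1083/7]
L6 α=2/5: [22254/175, 34591/175, 4957/35]
rounded: [127, 198, 142]


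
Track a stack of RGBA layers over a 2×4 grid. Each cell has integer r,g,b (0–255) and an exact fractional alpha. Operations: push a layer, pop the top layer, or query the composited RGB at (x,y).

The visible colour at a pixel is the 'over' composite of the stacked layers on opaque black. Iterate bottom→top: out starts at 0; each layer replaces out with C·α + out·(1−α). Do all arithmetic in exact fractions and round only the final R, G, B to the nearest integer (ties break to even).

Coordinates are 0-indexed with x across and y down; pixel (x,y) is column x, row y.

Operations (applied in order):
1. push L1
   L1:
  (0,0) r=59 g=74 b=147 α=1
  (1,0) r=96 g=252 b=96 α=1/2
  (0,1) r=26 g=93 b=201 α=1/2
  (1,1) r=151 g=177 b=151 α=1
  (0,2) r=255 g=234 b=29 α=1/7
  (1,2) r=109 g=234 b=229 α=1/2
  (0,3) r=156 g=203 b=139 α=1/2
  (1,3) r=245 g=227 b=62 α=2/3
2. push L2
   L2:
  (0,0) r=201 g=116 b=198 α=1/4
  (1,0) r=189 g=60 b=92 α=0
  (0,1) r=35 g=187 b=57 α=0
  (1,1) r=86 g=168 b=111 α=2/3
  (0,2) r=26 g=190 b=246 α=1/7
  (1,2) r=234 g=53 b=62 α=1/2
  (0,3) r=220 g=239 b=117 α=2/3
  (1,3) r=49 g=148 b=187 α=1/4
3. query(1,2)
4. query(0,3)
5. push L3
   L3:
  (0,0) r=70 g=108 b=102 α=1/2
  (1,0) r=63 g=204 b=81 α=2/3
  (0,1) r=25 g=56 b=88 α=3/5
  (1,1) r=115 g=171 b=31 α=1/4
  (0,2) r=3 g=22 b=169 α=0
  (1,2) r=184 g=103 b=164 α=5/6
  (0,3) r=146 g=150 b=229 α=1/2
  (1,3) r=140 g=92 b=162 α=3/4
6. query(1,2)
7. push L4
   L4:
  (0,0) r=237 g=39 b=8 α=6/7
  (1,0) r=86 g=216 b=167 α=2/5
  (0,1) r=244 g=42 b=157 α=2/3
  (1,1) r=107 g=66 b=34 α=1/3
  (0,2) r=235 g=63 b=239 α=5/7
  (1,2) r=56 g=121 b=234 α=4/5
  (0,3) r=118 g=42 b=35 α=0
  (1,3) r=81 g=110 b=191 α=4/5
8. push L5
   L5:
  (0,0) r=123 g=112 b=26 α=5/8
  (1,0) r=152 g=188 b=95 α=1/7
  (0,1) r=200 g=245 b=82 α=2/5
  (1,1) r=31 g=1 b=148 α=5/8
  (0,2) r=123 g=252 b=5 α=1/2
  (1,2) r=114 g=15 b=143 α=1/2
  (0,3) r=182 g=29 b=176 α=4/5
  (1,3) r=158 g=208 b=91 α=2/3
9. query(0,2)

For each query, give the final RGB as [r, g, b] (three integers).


(1,2) stack=L1,L2; from [0,0,0]:
+L1 (α=1/2) → [109/2, 117, 229/2]
+L2 (α=1/2) → [577/4, 85, 353/4]
rounded: [144, 85, 88]

(0,3) stack=L1,L2; from [0,0,0]:
L1 α=1/2: [78, 203/2, 139/2]
L2 α=2/3: [518/3, 1159/6, 607/6]
rounded: [173, 193, 101]

query (1,2) [L1,L2,L3] — begin 0,0,0
after L1 α=1/2: [109/2, 117, 229/2]
after L2 α=1/2: [577/4, 85, 353/4]
after L3 α=5/6: [1419/8, 100, 1211/8]
→ [177, 100, 151]

at x=0,y=2 over L1,L2,L3,L4,L5:
after L1 α=1/7: [255/7, 234/7, 29/7]
after L2 α=1/7: [1712/49, 2734/49, 1896/49]
after L3 α=0: [1712/49, 2734/49, 1896/49]
after L4 α=5/7: [60999/343, 20903/343, 62347/343]
after L5 α=1/2: [51594/343, 107339/686, 32031/343]
→ [150, 156, 93]


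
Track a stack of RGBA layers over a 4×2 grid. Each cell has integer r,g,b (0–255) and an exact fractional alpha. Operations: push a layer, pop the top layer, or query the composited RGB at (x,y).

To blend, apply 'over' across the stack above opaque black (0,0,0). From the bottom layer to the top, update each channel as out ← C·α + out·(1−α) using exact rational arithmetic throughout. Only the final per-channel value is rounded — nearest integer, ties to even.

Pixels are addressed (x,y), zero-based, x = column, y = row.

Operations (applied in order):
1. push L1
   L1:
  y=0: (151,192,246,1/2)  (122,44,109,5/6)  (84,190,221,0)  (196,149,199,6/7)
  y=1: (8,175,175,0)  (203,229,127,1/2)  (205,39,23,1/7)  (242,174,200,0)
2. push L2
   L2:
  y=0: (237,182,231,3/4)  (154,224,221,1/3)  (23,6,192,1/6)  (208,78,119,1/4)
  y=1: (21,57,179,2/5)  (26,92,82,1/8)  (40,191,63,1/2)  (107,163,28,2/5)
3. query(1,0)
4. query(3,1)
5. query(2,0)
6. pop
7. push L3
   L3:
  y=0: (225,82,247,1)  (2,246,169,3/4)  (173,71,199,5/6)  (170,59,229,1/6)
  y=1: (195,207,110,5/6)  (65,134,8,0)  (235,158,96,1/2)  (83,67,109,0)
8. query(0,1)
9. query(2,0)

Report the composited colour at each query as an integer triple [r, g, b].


query (1,0) [L1,L2] — begin 0,0,0
after L1 α=5/6: [305/3, 110/3, 545/6]
after L2 α=1/3: [1072/9, 892/9, 1208/9]
→ [119, 99, 134]

query (3,1) [L1,L2] — begin 0,0,0
after L1 α=0: [0, 0, 0]
after L2 α=2/5: [214/5, 326/5, 56/5]
→ [43, 65, 11]

at x=2,y=0 over L1,L2:
after L1 α=0: [0, 0, 0]
after L2 α=1/6: [23/6, 1, 32]
= [4, 1, 32]

at x=0,y=1 over L1,L3:
+L1 (α=0) → [0, 0, 0]
+L3 (α=5/6) → [325/2, 345/2, 275/3]
→ [162, 172, 92]

at x=2,y=0 over L1,L3:
+L1 (α=0) → [0, 0, 0]
+L3 (α=5/6) → [865/6, 355/6, 995/6]
rounded: [144, 59, 166]


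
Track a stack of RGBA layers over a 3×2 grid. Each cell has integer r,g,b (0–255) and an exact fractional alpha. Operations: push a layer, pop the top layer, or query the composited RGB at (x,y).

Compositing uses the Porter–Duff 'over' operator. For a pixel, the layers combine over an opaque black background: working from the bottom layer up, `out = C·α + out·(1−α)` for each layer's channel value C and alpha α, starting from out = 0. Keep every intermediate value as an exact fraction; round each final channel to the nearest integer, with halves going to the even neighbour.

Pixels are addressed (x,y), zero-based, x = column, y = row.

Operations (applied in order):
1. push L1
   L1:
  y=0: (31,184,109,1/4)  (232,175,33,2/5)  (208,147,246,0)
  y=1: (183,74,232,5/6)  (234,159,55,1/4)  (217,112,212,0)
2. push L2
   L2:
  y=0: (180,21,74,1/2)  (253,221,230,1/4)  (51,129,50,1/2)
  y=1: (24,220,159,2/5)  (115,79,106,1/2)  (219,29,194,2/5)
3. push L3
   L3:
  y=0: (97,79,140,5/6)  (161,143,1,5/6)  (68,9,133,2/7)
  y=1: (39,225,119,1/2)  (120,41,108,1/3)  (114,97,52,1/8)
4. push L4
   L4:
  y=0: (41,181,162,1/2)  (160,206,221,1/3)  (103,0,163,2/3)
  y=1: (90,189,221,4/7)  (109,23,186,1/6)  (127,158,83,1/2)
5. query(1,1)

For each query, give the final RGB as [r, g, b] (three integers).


(1,1) stack=L1,L2,L3,L4; from [0,0,0]:
L1 α=1/4: [117/2, 159/4, 55/4]
L2 α=1/2: [347/4, 475/8, 479/8]
L3 α=1/3: [587/6, 213/4, 911/12]
L4 α=1/6: [3589/36, 1157/24, 6787/72]
= [100, 48, 94]


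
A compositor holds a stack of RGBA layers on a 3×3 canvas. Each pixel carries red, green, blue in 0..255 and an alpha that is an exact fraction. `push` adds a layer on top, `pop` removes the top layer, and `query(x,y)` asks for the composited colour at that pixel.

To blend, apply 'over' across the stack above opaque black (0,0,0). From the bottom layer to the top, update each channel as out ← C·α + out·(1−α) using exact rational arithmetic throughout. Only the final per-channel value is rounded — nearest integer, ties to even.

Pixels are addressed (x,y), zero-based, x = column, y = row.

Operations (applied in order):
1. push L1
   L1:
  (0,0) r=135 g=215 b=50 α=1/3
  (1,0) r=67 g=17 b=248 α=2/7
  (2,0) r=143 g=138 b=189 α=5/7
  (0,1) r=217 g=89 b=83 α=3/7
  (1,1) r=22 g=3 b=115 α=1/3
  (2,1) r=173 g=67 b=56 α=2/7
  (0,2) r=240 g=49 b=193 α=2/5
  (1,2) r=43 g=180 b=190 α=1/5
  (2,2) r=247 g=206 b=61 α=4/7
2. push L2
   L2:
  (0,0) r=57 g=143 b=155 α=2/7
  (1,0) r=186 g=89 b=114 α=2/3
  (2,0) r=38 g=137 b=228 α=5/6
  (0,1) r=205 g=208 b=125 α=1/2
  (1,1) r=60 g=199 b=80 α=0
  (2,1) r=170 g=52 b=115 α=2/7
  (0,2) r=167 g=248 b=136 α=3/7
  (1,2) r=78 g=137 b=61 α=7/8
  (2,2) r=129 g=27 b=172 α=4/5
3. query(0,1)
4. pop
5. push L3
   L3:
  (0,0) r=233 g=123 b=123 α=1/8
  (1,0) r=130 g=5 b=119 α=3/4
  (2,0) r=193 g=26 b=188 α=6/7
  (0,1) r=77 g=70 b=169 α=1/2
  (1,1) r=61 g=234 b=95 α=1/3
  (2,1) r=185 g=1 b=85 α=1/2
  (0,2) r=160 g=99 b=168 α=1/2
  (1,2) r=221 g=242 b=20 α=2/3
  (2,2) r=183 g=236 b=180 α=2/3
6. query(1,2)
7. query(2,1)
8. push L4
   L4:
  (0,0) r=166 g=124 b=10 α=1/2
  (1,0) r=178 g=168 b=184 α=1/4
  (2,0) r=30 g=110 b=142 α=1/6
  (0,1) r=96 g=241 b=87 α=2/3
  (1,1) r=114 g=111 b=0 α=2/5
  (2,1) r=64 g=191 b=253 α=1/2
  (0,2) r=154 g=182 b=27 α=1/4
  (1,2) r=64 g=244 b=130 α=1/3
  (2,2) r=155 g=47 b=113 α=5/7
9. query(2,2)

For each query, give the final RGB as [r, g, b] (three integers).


at x=0,y=1 over L1,L2:
L1 α=3/7: [93, 267/7, 249/7]
L2 α=1/2: [149, 1723/14, 562/7]
= [149, 123, 80]

at x=1,y=2 over L1,L3:
+L1 (α=1/5) → [43/5, 36, 38]
+L3 (α=2/3) → [751/5, 520/3, 26]
→ [150, 173, 26]

query (2,1) [L1,L3] — begin 0,0,0
+L1 (α=2/7) → [346/7, 134/7, 16]
+L3 (α=1/2) → [1641/14, 141/14, 101/2]
= [117, 10, 50]

query (2,2) [L1,L3,L4] — begin 0,0,0
+L1 (α=4/7) → [988/7, 824/7, 244/7]
+L3 (α=2/3) → [3550/21, 1376/7, 2764/21]
+L4 (α=5/7) → [23375/147, 4397/49, 17393/147]
rounded: [159, 90, 118]


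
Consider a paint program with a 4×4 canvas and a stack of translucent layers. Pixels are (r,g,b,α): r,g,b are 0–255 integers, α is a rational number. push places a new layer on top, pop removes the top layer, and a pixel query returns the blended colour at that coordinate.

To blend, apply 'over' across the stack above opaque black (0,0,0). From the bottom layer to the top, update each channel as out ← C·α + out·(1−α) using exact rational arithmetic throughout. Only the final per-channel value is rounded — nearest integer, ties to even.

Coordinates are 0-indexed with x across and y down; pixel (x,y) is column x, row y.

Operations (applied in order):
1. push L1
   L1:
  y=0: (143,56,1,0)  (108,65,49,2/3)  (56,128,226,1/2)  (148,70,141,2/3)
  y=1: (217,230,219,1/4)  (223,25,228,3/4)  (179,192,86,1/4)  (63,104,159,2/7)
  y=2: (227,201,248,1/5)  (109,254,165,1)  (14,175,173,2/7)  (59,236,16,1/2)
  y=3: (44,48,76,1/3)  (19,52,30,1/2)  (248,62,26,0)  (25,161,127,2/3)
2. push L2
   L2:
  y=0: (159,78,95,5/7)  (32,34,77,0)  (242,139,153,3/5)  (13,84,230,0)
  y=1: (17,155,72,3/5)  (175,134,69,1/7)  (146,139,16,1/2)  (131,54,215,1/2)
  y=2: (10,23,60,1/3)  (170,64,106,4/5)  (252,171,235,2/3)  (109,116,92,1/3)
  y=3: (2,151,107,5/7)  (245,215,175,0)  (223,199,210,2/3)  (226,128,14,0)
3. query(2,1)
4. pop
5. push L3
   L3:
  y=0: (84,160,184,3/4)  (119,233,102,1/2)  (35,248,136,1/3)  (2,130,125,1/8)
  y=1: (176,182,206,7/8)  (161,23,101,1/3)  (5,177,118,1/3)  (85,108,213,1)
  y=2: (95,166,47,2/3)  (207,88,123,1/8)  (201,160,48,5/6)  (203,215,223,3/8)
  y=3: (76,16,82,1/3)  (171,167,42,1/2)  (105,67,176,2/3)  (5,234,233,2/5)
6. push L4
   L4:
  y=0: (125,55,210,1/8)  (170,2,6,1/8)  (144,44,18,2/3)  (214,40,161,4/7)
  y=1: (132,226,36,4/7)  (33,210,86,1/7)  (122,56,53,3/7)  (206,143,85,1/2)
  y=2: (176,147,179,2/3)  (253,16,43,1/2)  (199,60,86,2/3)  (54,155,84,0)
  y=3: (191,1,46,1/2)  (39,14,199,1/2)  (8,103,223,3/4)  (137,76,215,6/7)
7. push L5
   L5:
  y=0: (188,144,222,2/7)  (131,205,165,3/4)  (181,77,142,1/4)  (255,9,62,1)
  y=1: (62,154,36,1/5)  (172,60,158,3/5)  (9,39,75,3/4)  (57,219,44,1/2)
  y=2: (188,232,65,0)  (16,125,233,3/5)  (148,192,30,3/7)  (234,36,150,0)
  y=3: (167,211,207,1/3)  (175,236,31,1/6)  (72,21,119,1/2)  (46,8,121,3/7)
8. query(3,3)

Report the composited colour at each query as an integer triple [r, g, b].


(2,1) stack=L1,L2; from [0,0,0]:
+L1 (α=1/4) → [179/4, 48, 43/2]
+L2 (α=1/2) → [763/8, 187/2, 75/4]
= [95, 94, 19]

query (3,3) [L1,L3,L4,L5] — begin 0,0,0
L1 α=2/3: [50/3, 322/3, 254/3]
L3 α=2/5: [12, 158, 144]
L4 α=6/7: [834/7, 614/7, 1434/7]
L5 α=3/7: [4302/49, 2624/49, 8277/49]
rounded: [88, 54, 169]


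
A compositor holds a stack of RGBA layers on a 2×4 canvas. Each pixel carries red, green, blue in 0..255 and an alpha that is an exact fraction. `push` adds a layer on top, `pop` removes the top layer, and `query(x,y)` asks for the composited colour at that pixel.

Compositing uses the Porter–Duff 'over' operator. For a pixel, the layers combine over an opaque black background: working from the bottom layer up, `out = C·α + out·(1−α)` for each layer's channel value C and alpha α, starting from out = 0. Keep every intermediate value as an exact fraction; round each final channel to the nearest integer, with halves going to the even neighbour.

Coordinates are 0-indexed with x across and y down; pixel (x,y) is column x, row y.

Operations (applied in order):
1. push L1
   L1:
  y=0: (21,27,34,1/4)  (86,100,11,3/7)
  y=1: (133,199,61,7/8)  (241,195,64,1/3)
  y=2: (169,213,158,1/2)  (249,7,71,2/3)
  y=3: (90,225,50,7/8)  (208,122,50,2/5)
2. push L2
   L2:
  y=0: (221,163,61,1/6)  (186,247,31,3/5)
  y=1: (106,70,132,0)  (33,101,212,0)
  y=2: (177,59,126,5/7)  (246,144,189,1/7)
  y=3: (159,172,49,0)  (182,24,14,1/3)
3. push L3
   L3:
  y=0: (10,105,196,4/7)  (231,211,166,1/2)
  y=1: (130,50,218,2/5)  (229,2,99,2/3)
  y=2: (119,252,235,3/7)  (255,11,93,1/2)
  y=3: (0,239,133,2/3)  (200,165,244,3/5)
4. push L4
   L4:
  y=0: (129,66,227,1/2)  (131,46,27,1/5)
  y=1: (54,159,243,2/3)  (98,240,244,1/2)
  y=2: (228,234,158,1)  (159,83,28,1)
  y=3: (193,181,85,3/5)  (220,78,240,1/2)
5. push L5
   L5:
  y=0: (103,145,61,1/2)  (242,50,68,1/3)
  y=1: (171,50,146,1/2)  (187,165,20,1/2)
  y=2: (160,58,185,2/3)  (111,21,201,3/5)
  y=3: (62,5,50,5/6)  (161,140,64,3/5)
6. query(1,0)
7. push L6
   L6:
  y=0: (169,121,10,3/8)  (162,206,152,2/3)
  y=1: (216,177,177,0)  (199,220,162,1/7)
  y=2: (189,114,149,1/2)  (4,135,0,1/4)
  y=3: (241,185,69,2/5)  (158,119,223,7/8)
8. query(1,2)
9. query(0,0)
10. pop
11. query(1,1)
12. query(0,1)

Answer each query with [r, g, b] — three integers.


(1,0) stack=L1,L2,L3,L4,L5; from [0,0,0]:
after L1 α=3/7: [258/7, 300/7, 33/7]
after L2 α=3/5: [4422/35, 5787/35, 717/35]
after L3 α=1/2: [12507/70, 6586/35, 6527/70]
after L4 α=1/5: [29599/175, 27954/175, 13999/175]
after L5 α=1/3: [101548/525, 64658/525, 39898/525]
rounded: [193, 123, 76]

at x=1,y=2 over L1,L2,L3,L4,L5,L6:
after L1 α=2/3: [166, 14/3, 142/3]
after L2 α=1/7: [1242/7, 172/7, 473/7]
after L3 α=1/2: [3027/14, 249/14, 562/7]
after L4 α=1: [159, 83, 28]
after L5 α=3/5: [651/5, 229/5, 659/5]
after L6 α=1/4: [1973/20, 681/10, 1977/20]
rounded: [99, 68, 99]

query (0,0) [L1,L2,L3,L4,L5,L6] — begin 0,0,0
L1 α=1/4: [21/4, 27/4, 17/2]
L2 α=1/6: [989/24, 787/24, 69/4]
L3 α=4/7: [187/8, 4147/56, 3343/28]
L4 α=1/2: [1219/16, 7843/112, 9699/56]
L5 α=1/2: [2867/32, 24083/224, 13115/112]
L6 α=3/8: [30559/256, 201727/1792, 68935/896]
rounded: [119, 113, 77]

(1,1) stack=L1,L2,L3,L4,L5; from [0,0,0]:
L1 α=1/3: [241/3, 65, 64/3]
L2 α=0: [241/3, 65, 64/3]
L3 α=2/3: [1615/9, 23, 658/9]
L4 α=1/2: [2497/18, 263/2, 1427/9]
L5 α=1/2: [5863/36, 593/4, 1607/18]
= [163, 148, 89]

(0,1) stack=L1,L2,L3,L4,L5; from [0,0,0]:
L1 α=7/8: [931/8, 1393/8, 427/8]
L2 α=0: [931/8, 1393/8, 427/8]
L3 α=2/5: [4873/40, 4979/40, 4769/40]
L4 α=2/3: [9193/120, 17699/120, 24209/120]
L5 α=1/2: [29713/240, 23699/240, 41729/240]
rounded: [124, 99, 174]


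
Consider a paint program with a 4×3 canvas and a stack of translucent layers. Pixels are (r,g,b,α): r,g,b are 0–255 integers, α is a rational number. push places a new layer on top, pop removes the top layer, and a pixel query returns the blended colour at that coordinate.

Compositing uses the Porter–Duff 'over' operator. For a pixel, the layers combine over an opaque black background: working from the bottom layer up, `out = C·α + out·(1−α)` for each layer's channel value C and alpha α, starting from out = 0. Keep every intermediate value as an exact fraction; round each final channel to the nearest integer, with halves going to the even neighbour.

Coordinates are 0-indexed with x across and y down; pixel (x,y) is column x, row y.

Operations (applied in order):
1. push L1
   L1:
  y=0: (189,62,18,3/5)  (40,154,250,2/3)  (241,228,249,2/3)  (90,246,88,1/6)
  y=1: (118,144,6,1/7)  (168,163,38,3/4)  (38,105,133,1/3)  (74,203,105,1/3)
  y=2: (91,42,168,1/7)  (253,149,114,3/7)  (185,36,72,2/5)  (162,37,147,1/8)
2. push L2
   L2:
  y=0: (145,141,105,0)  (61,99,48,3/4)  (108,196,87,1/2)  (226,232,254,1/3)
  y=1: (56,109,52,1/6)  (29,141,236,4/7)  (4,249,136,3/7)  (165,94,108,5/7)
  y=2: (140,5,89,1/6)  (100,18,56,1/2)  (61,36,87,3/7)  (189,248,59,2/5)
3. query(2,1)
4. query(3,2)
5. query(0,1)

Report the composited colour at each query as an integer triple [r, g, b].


query (2,1) [L1,L2] — begin 0,0,0
L1 α=1/3: [38/3, 35, 133/3]
L2 α=3/7: [188/21, 887/7, 1756/21]
rounded: [9, 127, 84]

(3,2) stack=L1,L2; from [0,0,0]:
L1 α=1/8: [81/4, 37/8, 147/8]
L2 α=2/5: [351/4, 4079/40, 277/8]
→ [88, 102, 35]

(0,1) stack=L1,L2; from [0,0,0]:
+L1 (α=1/7) → [118/7, 144/7, 6/7]
+L2 (α=1/6) → [491/21, 1483/42, 197/21]
→ [23, 35, 9]
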